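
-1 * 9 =-9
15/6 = 5/2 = 2.50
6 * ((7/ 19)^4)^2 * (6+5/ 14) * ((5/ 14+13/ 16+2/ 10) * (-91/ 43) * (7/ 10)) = -15347381815857/ 584234568610400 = -0.03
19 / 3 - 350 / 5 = -191 / 3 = -63.67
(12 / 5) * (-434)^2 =2260272 / 5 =452054.40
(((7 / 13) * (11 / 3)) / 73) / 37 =77 / 105339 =0.00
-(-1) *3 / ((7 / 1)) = 3 / 7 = 0.43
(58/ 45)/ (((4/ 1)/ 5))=29/ 18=1.61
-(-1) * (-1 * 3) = -3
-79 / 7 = -11.29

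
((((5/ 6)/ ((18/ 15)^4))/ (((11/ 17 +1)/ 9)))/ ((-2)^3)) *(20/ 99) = -265625/ 4790016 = -0.06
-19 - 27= -46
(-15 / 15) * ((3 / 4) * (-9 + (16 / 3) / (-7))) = 205 / 28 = 7.32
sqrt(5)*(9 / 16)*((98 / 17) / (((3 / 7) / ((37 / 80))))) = 38073*sqrt(5) / 10880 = 7.82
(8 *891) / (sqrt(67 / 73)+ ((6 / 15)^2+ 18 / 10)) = 35412300 / 7411- 247500 *sqrt(4891) / 7411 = 2442.75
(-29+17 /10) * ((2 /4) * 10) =-273 /2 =-136.50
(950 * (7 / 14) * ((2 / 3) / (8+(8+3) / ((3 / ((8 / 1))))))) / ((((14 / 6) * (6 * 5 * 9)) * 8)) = 95 / 56448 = 0.00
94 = 94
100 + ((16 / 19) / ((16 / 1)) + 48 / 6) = 2053 / 19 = 108.05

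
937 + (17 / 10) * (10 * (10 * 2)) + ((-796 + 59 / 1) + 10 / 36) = 9725 / 18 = 540.28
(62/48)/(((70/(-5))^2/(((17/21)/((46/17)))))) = 8959/4544064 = 0.00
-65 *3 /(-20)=39 /4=9.75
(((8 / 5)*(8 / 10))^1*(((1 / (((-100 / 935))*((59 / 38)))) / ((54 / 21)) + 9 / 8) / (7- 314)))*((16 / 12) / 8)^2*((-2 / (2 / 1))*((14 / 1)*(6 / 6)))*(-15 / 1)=361858 / 12226275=0.03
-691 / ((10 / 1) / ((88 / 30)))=-15202 / 75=-202.69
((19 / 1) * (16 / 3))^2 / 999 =92416 / 8991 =10.28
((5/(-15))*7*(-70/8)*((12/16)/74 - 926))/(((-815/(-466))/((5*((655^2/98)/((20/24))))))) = -27399110592725/96496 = -283940376.73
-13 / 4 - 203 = -825 / 4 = -206.25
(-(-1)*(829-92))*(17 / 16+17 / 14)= 187935 / 112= 1677.99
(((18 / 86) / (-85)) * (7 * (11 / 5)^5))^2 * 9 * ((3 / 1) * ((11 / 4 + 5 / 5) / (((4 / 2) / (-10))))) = -399.48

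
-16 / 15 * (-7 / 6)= 1.24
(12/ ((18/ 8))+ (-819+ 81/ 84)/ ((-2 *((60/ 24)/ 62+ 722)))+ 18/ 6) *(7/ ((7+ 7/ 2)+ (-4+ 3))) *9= 100400145/ 1701127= 59.02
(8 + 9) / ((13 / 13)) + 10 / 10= 18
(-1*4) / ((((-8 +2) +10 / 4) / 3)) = 24 / 7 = 3.43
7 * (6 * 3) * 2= 252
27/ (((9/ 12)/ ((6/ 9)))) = 24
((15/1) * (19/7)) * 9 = 2565/7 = 366.43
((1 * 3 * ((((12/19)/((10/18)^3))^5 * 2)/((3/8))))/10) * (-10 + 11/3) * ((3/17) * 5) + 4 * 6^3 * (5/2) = -263819992158036849744/67610382080078125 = -3902.06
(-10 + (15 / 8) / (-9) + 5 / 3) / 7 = -205 / 168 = -1.22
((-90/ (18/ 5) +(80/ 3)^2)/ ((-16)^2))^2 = 38130625/ 5308416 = 7.18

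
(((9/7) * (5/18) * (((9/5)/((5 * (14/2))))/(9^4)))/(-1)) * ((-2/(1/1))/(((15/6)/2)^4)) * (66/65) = 5632/2418609375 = 0.00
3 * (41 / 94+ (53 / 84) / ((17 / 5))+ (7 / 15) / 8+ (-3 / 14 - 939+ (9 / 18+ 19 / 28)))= -629115609 / 223720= -2812.07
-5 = -5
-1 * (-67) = 67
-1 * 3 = -3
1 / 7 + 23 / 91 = 36 / 91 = 0.40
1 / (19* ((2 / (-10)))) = -0.26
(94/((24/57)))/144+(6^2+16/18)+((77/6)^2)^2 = 140811433/5184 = 27162.70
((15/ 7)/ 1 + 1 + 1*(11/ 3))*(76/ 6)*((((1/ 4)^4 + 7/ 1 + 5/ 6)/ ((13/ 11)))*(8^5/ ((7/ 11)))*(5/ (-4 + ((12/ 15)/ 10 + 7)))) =442805792000/ 9261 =47814036.50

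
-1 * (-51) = 51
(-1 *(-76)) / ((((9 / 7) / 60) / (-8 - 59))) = -712880 / 3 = -237626.67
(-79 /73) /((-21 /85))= 6715 /1533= 4.38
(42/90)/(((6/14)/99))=539/5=107.80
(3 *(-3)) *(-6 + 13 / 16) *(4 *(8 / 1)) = 1494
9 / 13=0.69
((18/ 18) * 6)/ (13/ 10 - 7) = -20/ 19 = -1.05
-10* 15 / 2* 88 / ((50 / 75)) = -9900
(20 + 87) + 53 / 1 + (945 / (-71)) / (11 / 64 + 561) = 81586784 / 509993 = 159.98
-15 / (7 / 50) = -750 / 7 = -107.14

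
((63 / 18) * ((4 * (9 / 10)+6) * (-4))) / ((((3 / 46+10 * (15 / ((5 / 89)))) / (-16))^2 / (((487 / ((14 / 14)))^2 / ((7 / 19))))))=-78111887163392 / 25142482215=-3106.77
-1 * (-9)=9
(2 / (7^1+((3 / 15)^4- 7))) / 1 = 1250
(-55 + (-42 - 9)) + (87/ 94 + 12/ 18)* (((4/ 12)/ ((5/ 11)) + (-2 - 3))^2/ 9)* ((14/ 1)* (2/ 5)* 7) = 28903942/ 1427625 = 20.25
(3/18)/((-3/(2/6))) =-1/54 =-0.02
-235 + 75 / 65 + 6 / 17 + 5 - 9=-52486 / 221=-237.49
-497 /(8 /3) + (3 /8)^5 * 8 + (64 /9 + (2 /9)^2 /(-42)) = -1248579425 /6967296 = -179.21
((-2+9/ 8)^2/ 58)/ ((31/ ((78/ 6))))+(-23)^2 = 60873725/ 115072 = 529.01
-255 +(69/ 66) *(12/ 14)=-19566/ 77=-254.10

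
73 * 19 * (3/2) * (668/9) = 463258/3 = 154419.33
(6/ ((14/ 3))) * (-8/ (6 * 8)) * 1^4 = -3/ 14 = -0.21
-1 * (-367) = 367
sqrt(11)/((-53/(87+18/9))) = -89 * sqrt(11)/53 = -5.57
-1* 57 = -57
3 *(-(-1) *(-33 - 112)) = -435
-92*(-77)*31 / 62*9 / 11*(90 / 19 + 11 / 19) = 292698 / 19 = 15405.16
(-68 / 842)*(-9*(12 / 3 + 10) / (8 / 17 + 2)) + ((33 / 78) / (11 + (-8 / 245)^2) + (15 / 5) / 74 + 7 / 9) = 17981780953 / 3614035347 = 4.98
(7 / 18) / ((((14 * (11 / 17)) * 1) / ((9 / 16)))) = 17 / 704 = 0.02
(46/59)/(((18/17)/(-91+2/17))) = -11845/177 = -66.92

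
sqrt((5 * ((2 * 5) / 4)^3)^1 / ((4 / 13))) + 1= 1 + 25 * sqrt(26) / 8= 16.93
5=5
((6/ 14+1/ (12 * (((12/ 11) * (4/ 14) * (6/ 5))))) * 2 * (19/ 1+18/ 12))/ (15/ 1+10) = 323039/ 302400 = 1.07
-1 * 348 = -348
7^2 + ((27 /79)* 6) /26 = 50404 /1027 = 49.08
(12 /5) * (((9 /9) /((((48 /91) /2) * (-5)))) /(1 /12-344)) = 546 /103175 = 0.01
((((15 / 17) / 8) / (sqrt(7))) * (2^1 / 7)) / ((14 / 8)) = 15 * sqrt(7) / 5831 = 0.01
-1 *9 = -9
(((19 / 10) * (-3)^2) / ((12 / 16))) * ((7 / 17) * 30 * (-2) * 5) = -47880 / 17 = -2816.47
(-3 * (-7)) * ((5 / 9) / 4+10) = 2555 / 12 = 212.92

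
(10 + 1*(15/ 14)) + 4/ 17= 2691/ 238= 11.31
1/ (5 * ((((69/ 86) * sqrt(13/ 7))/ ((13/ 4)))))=43 * sqrt(91)/ 690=0.59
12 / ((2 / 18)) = 108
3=3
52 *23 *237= 283452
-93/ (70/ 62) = -2883/ 35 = -82.37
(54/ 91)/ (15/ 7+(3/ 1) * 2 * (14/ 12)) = 27/ 416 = 0.06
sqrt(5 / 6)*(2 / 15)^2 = 2*sqrt(30) / 675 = 0.02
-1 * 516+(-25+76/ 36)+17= -4697/ 9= -521.89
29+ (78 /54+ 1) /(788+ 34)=107282 /3699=29.00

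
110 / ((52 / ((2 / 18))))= 55 / 234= 0.24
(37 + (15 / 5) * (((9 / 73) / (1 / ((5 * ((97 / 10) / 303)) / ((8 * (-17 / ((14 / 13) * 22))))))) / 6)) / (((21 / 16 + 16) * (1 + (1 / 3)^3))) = 13021823547 / 6318941174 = 2.06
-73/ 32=-2.28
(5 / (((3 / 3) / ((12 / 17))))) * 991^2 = 58924860 / 17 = 3466168.24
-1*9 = -9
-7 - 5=-12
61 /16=3.81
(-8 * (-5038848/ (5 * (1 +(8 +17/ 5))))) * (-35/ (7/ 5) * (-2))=1007769600/ 31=32508696.77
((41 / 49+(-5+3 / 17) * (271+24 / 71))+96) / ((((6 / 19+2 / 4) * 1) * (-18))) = 151323505 / 1833433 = 82.54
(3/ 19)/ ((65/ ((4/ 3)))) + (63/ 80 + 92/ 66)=284917/ 130416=2.18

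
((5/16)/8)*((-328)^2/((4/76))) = 159695/2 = 79847.50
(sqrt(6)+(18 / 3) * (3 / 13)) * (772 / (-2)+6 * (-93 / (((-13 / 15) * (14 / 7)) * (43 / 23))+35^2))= 71804358 / 7267+3989131 * sqrt(6) / 559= 27360.91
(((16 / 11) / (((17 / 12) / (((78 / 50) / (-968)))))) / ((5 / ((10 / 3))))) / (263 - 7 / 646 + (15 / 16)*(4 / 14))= -663936 / 158448662075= -0.00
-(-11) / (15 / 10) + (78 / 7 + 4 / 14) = 394 / 21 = 18.76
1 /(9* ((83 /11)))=11 /747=0.01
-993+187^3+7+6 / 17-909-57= 111133273 / 17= 6537251.35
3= 3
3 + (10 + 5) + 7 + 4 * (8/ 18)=26.78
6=6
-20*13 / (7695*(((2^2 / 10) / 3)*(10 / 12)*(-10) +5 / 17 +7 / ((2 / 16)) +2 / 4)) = -1768 / 2913669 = -0.00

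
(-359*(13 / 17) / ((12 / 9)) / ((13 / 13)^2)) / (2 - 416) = 4667 / 9384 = 0.50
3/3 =1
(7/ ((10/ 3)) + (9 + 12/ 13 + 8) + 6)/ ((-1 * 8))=-3383/ 1040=-3.25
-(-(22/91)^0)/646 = 1/646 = 0.00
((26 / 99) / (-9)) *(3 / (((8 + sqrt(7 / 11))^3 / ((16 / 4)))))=-6635200 / 9142439571 + 220376 *sqrt(77) / 9142439571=-0.00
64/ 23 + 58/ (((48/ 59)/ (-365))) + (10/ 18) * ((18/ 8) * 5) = -26012.43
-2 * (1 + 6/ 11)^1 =-34/ 11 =-3.09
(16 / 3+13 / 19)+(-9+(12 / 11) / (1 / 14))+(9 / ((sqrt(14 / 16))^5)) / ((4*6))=48*sqrt(14) / 343+7706 / 627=12.81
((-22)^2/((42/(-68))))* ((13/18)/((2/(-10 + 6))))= 213928/189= 1131.89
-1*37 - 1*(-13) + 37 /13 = -275 /13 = -21.15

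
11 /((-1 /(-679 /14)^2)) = -103499 /4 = -25874.75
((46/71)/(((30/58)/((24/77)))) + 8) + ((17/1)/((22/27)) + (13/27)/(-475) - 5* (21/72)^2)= 129358888601/4487313600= 28.83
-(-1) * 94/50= 47/25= 1.88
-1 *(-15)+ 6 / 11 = 171 / 11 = 15.55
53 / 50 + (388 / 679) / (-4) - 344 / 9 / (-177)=1.13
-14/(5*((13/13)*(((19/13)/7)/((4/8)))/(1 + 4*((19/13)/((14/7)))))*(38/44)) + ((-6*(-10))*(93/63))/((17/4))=-2065982/214795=-9.62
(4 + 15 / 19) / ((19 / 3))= 0.76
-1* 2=-2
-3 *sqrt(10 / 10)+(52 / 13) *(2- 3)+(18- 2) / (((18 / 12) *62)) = -635 / 93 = -6.83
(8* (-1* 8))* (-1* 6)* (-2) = -768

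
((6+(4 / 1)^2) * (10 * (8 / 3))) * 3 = 1760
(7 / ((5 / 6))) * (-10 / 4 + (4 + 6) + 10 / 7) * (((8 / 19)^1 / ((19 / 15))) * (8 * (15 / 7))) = 1080000 / 2527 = 427.38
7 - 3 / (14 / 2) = 46 / 7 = 6.57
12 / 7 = 1.71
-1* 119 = -119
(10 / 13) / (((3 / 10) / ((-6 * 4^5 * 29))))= -456861.54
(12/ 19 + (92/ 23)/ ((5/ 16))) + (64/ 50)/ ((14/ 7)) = 6684/ 475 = 14.07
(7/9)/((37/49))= 343/333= 1.03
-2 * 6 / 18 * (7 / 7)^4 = -2 / 3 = -0.67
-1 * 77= -77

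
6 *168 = 1008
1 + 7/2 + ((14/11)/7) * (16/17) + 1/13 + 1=27947/4862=5.75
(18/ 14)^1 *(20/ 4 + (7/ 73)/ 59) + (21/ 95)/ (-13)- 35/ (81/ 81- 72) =18258430796/ 2643615065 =6.91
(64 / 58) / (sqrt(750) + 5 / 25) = -160 / 543721 + 4000 * sqrt(30) / 543721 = 0.04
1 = 1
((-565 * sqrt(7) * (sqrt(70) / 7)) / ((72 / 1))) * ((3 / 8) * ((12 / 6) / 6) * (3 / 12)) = -565 * sqrt(10) / 2304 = -0.78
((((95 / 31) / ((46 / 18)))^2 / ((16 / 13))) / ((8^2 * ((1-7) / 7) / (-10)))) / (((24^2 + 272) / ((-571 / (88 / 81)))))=-5127946653375 / 38847004934144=-0.13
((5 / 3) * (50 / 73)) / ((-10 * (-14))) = 25 / 3066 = 0.01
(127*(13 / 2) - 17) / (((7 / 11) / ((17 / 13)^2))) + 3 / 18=1101608 / 507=2172.80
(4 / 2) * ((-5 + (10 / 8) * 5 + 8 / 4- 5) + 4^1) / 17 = 9 / 34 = 0.26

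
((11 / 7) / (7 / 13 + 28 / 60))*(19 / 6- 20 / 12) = 6435 / 2744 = 2.35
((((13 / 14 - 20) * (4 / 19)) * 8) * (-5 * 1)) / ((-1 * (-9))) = 17.84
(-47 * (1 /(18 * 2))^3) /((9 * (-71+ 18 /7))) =329 /201134016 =0.00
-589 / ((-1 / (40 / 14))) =1682.86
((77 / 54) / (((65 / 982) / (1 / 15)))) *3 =37807 / 8775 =4.31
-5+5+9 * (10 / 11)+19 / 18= 1829 / 198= 9.24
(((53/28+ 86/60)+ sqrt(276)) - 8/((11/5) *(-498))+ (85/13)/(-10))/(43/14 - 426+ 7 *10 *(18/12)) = -28 *sqrt(69)/4451 - 4452661/528289190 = -0.06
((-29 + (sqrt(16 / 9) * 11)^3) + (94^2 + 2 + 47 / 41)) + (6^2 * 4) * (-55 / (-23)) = 313411088 / 25461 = 12309.46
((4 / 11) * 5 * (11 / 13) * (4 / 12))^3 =8000 / 59319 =0.13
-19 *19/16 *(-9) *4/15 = 1083/20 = 54.15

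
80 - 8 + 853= 925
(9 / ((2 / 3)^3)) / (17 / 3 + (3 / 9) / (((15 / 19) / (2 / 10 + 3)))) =4.33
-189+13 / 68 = -12839 / 68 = -188.81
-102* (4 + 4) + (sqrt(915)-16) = -832 + sqrt(915) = -801.75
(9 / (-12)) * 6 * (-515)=4635 / 2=2317.50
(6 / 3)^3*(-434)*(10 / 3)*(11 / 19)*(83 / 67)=-8300.43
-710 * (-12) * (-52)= -443040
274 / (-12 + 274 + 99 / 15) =1370 / 1343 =1.02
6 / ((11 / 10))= 60 / 11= 5.45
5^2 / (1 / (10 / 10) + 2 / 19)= 22.62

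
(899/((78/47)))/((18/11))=464783/1404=331.04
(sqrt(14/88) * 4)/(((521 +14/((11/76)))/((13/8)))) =13 * sqrt(77)/27180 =0.00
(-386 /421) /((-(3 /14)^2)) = 75656 /3789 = 19.97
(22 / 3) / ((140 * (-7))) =-11 / 1470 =-0.01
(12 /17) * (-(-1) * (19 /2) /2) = 57 /17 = 3.35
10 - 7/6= 53/6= 8.83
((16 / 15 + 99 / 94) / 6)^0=1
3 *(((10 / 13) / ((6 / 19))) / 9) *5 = 475 / 117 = 4.06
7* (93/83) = 651/83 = 7.84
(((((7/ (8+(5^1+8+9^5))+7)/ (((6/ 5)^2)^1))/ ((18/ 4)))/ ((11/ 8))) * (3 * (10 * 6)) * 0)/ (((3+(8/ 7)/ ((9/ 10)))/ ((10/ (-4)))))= 0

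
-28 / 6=-14 / 3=-4.67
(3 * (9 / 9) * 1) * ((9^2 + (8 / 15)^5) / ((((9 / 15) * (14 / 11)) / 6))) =676963573 / 354375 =1910.30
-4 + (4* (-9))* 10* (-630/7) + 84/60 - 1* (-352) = 163747/5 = 32749.40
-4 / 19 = -0.21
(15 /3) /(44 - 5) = 5 /39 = 0.13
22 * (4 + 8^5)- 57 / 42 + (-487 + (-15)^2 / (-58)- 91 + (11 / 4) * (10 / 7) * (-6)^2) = 720542.19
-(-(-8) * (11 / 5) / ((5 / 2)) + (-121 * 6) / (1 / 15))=272074 / 25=10882.96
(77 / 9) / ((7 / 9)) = 11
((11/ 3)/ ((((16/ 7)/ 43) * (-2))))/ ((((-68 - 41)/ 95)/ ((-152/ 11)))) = -543305/ 1308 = -415.37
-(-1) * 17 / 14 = 17 / 14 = 1.21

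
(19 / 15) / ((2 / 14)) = 133 / 15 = 8.87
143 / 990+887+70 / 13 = 1044259 / 1170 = 892.53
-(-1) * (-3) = -3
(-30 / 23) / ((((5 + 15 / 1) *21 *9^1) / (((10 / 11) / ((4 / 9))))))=-5 / 7084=-0.00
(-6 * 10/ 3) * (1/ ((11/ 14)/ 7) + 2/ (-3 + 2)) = -1520/ 11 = -138.18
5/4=1.25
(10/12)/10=1/12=0.08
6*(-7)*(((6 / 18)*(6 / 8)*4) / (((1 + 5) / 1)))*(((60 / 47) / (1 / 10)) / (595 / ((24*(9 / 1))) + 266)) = -129600 / 389771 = -0.33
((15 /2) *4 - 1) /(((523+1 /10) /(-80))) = -23200 /5231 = -4.44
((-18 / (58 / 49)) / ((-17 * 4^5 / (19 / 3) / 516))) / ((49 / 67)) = 492651 / 126208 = 3.90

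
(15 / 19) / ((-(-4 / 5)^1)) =75 / 76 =0.99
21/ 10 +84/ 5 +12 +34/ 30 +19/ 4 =2207/ 60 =36.78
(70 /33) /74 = 35 /1221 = 0.03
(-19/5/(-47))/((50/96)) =0.16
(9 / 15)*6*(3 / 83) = 54 / 415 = 0.13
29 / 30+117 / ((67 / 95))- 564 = -798247 / 2010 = -397.14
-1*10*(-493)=4930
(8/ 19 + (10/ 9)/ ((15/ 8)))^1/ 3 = 520/ 1539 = 0.34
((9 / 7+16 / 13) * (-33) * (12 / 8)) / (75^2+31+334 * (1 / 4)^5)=-5803776 / 263539549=-0.02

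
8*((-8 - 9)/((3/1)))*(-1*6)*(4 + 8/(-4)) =544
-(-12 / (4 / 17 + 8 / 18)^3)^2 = -115449244262361 / 79082438656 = -1459.86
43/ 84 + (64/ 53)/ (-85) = 188339/ 378420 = 0.50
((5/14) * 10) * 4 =100/7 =14.29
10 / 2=5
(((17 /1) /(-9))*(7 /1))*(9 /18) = -119 /18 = -6.61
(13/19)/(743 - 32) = 13/13509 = 0.00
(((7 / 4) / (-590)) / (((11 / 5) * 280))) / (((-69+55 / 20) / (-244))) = -61 / 3439700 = -0.00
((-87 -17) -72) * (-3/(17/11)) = 5808/17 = 341.65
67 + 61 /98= 6627 /98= 67.62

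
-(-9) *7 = 63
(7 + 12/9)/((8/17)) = 425/24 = 17.71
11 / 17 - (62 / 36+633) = -634.08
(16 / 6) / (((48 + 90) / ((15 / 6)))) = 10 / 207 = 0.05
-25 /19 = -1.32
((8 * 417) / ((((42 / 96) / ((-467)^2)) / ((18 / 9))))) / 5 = 23281436928 / 35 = 665183912.23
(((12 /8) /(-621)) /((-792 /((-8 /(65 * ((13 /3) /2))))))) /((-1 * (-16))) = -1 /92355120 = -0.00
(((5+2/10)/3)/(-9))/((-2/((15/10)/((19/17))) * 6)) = 0.02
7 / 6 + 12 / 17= 191 / 102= 1.87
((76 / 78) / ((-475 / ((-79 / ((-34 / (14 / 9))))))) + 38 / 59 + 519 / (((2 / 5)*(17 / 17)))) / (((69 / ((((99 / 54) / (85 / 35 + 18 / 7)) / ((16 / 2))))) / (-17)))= -251357096837 / 17147052000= -14.66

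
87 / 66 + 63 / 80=1853 / 880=2.11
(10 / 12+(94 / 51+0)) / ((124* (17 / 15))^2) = 20475 / 151084576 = 0.00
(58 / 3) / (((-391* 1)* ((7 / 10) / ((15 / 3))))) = -2900 / 8211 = -0.35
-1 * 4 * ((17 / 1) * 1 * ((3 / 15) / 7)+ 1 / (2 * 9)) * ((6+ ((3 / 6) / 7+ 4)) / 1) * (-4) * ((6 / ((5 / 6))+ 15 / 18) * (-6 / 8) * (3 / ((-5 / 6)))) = 11587521 / 6125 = 1891.84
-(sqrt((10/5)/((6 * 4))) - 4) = 4 - sqrt(3)/6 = 3.71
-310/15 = -62/3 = -20.67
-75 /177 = -25 /59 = -0.42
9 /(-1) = -9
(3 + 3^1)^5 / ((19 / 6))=46656 / 19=2455.58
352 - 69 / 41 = 14363 / 41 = 350.32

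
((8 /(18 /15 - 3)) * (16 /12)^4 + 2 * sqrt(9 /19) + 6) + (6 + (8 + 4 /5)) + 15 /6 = 10.63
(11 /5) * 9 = 99 /5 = 19.80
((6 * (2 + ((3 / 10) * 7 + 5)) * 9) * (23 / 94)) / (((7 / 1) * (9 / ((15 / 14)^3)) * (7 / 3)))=1816425 / 1805552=1.01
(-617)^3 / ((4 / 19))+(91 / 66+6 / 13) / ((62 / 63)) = -4945917094873 / 4433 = -1115704284.88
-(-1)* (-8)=-8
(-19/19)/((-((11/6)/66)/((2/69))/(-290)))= -302.61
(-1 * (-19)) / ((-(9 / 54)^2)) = -684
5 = 5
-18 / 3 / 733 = -6 / 733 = -0.01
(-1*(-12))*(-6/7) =-72/7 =-10.29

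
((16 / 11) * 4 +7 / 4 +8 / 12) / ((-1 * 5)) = -1087 / 660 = -1.65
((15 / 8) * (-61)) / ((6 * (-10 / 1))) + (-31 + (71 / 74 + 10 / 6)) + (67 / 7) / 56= -4576889 / 174048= -26.30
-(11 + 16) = -27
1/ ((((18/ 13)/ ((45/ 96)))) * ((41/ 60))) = 325/ 656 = 0.50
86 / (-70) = -43 / 35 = -1.23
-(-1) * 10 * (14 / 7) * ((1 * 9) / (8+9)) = 180 / 17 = 10.59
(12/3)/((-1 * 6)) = -2/3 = -0.67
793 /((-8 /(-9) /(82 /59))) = 292617 /236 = 1239.90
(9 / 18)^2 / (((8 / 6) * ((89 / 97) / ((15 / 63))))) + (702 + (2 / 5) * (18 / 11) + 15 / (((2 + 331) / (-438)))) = 13854034911 / 20284880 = 682.97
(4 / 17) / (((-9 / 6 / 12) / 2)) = -64 / 17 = -3.76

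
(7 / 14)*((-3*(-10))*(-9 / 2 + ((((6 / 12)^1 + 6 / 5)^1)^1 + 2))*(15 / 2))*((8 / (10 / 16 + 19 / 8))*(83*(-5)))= 99600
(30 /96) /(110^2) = 1 /38720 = 0.00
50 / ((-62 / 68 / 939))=-1596300 / 31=-51493.55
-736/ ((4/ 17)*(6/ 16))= -25024/ 3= -8341.33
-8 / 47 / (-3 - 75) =4 / 1833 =0.00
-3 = -3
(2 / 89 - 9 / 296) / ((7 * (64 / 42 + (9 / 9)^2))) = -627 / 1396232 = -0.00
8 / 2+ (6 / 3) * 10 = 24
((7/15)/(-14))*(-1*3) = 1/10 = 0.10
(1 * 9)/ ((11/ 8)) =72/ 11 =6.55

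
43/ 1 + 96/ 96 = 44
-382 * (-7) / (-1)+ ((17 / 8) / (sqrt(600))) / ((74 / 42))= -2674+ 119 * sqrt(6) / 5920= -2673.95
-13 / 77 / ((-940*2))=13 / 144760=0.00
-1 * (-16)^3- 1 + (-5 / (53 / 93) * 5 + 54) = 217572 / 53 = 4105.13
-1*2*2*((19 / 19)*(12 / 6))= -8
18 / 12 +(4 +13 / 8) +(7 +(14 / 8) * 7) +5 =251 / 8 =31.38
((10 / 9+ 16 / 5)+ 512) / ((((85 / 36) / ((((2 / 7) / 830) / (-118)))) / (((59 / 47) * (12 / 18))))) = -92936 / 174082125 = -0.00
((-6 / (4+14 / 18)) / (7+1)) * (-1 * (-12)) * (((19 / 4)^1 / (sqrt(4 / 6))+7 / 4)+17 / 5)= -1539 * sqrt(6) / 344 - 8343 / 860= -20.66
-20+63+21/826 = 43.03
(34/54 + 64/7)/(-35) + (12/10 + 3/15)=7414/6615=1.12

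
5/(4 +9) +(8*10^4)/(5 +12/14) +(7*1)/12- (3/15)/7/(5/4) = 15289057841/1119300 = 13659.48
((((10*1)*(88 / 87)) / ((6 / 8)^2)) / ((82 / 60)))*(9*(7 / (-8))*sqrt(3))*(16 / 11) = -179200*sqrt(3) / 1189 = -261.05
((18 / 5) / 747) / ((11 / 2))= 4 / 4565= 0.00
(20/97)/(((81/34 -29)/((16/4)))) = -544/17557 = -0.03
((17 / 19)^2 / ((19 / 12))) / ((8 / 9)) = 7803 / 13718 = 0.57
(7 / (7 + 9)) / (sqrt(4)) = 7 / 32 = 0.22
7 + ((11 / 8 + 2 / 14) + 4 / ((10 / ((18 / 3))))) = 3057 / 280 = 10.92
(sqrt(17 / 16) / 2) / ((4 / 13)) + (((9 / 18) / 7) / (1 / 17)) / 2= 17 / 28 + 13 * sqrt(17) / 32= 2.28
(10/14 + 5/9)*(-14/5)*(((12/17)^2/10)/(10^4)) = -16/903125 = -0.00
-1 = -1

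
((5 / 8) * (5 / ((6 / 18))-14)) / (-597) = -0.00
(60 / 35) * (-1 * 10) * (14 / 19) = -240 / 19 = -12.63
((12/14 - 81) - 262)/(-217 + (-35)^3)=2395/301644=0.01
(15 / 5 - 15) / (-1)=12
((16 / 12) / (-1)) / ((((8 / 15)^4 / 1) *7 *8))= -16875 / 57344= -0.29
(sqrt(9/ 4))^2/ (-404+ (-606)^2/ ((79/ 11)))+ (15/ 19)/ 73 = 241446957/ 22234608640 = 0.01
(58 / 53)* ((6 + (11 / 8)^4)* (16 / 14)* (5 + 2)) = 1137293 / 13568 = 83.82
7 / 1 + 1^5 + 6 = 14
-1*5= -5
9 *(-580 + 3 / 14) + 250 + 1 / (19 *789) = -1042669009 / 209874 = -4968.07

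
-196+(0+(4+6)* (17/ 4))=-307/ 2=-153.50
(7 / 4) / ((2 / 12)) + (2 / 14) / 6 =221 / 21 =10.52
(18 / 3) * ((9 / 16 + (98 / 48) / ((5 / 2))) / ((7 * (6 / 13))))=4303 / 1680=2.56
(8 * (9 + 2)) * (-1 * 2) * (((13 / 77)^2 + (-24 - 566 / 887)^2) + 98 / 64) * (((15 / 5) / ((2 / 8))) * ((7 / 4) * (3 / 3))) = -272539234000347 / 121162426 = -2249370.89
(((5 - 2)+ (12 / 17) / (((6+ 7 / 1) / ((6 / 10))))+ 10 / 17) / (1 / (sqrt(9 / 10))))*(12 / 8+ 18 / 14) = 36009*sqrt(10) / 11900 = 9.57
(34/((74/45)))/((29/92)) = 65.59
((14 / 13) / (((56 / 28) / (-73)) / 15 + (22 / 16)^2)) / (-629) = -981120 / 1082364959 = -0.00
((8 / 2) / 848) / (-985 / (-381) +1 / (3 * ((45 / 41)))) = 17145 / 10500784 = 0.00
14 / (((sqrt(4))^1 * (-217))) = -1 / 31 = -0.03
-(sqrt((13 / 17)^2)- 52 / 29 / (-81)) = -0.79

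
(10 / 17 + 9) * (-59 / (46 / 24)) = -115404 / 391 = -295.15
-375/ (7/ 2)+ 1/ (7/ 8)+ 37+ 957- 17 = 871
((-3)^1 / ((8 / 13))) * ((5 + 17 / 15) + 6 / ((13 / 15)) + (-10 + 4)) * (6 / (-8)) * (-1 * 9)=-1161 / 5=-232.20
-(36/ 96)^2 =-9/ 64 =-0.14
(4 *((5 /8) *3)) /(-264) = -5 /176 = -0.03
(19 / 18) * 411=2603 / 6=433.83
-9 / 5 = -1.80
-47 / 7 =-6.71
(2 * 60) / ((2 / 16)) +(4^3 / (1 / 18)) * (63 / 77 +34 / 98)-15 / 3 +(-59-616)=874376 / 539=1622.22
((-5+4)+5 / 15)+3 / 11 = -13 / 33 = -0.39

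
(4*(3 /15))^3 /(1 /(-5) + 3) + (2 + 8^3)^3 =23764430232 /175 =135796744.18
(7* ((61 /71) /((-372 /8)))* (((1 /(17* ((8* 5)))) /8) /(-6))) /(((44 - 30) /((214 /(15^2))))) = 6527 /24246216000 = 0.00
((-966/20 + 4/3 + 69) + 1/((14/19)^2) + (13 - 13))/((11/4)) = 70193/8085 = 8.68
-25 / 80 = -5 / 16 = -0.31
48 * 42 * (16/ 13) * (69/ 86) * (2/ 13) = 2225664/ 7267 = 306.27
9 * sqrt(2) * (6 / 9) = 6 * sqrt(2) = 8.49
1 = 1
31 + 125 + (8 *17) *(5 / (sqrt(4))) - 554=-58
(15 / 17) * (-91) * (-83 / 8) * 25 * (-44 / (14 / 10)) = -22254375 / 34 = -654540.44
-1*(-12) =12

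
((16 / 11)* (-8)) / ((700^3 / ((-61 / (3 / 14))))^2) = -0.00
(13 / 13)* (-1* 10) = -10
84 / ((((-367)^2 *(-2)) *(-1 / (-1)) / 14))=-588 / 134689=-0.00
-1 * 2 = -2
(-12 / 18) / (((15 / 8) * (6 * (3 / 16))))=-128 / 405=-0.32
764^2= 583696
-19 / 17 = -1.12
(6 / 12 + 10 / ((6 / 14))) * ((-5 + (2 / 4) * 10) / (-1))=0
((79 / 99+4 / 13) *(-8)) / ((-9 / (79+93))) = 1958048 / 11583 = 169.04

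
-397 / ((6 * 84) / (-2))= 397 / 252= 1.58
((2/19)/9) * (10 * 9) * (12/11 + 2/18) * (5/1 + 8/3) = 54740/5643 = 9.70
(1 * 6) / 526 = 3 / 263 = 0.01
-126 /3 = -42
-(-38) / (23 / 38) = 1444 / 23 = 62.78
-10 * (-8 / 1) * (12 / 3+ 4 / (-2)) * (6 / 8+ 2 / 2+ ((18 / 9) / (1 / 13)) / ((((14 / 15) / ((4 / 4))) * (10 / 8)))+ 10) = 38120 / 7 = 5445.71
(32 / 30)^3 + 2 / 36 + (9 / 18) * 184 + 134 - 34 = 1304567 / 6750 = 193.27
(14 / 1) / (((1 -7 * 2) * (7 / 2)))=-4 / 13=-0.31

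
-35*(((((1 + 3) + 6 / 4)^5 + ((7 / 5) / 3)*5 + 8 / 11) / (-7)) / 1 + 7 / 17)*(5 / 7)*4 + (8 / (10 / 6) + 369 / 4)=11309345989 / 157080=71997.36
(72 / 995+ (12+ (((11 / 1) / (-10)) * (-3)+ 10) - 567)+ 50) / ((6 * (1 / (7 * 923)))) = -2107016093 / 3980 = -529401.03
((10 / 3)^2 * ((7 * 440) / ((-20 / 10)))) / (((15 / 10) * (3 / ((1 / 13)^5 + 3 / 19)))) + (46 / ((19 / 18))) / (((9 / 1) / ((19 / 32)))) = -2731502013679 / 4571359416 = -597.53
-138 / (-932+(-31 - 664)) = 138 / 1627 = 0.08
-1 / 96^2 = -1 / 9216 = -0.00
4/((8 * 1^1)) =1/2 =0.50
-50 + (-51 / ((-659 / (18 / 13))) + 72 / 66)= -4598948 / 94237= -48.80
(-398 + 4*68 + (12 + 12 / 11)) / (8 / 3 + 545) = -3726 / 18073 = -0.21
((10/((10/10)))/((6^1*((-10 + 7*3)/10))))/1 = 50/33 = 1.52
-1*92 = -92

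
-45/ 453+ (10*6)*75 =679485/ 151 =4499.90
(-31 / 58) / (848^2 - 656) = -31 / 41669984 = -0.00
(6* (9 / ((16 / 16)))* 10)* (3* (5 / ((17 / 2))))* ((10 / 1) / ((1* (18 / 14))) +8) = 255600 / 17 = 15035.29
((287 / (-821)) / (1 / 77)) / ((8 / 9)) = -198891 / 6568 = -30.28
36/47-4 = -152/47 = -3.23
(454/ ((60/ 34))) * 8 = 30872/ 15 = 2058.13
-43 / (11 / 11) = -43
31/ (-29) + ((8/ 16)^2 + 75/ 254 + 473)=6960521/ 14732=472.48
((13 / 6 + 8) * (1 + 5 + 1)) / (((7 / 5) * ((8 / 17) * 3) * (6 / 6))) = 5185 / 144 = 36.01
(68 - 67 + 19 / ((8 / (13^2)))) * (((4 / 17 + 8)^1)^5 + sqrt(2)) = 3219 * sqrt(2) / 8 + 21640693200000 / 1419857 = 15242028.71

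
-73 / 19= -3.84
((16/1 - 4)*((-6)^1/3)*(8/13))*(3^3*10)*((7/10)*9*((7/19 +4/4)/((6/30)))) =-171890.53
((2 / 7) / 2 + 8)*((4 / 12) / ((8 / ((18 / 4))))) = 171 / 112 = 1.53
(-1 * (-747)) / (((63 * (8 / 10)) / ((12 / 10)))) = 249 / 14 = 17.79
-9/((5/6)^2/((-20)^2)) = -5184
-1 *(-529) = 529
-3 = -3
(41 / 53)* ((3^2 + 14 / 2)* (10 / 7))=6560 / 371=17.68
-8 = -8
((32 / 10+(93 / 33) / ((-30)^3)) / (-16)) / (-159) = 950369 / 755568000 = 0.00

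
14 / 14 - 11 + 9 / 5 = -41 / 5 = -8.20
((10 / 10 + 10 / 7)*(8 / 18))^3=314432 / 250047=1.26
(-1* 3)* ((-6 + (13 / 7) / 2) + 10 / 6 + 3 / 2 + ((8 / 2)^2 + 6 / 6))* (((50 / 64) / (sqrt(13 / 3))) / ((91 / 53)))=-420025* sqrt(39) / 264992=-9.90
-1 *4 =-4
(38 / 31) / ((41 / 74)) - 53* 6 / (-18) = 75799 / 3813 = 19.88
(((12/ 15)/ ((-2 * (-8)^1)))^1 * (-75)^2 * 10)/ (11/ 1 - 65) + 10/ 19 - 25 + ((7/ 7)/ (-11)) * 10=-194285/ 2508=-77.47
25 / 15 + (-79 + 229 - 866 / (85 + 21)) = 22816 / 159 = 143.50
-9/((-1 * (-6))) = -3/2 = -1.50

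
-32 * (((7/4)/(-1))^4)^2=-5764801/2048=-2814.84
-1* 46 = -46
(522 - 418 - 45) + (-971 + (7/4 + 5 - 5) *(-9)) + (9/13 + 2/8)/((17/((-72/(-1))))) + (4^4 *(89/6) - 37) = 7522595/2652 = 2836.57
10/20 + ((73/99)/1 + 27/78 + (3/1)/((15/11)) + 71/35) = 261806/45045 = 5.81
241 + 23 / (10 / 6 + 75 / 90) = 1251 / 5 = 250.20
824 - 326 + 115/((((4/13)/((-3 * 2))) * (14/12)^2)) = -56328/49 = -1149.55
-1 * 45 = -45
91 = 91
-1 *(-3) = 3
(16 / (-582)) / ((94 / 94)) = -8 / 291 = -0.03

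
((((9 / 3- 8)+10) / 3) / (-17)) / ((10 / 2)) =-1 / 51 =-0.02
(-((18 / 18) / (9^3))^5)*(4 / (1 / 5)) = -20 / 205891132094649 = -0.00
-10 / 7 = -1.43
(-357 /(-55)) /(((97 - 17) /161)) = 57477 /4400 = 13.06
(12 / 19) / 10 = 6 / 95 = 0.06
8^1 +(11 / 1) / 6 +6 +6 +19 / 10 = 356 / 15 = 23.73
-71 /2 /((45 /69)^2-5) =37559 /4840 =7.76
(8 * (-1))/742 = -0.01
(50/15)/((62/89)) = 445/93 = 4.78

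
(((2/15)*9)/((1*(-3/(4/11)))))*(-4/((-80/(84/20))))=-0.03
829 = 829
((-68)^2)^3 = 98867482624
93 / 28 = 3.32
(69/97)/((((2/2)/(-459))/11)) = -348381/97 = -3591.56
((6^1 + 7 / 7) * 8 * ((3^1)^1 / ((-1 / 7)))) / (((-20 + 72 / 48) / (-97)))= -228144 / 37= -6166.05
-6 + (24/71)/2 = -414/71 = -5.83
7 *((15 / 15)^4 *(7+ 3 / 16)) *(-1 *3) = -2415 / 16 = -150.94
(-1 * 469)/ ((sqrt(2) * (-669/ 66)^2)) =-113498 * sqrt(2)/ 49729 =-3.23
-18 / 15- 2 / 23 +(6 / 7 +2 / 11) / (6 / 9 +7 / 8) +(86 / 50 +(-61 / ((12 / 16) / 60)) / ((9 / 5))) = -39955149391 / 14743575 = -2710.00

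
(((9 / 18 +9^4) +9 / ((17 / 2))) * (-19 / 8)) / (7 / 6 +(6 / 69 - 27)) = 15395763 / 25432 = 605.37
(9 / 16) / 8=9 / 128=0.07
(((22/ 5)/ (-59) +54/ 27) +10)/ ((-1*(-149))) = 0.08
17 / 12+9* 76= 685.42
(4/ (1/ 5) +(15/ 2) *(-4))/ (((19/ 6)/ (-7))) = 420/ 19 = 22.11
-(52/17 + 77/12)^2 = -3736489/41616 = -89.78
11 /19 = 0.58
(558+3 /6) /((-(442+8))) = -1117 /900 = -1.24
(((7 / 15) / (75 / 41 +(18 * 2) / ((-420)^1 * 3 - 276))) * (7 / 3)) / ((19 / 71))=18257792 / 8102835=2.25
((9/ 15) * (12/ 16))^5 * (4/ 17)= 59049/ 13600000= 0.00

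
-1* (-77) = 77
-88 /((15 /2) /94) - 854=-29354 /15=-1956.93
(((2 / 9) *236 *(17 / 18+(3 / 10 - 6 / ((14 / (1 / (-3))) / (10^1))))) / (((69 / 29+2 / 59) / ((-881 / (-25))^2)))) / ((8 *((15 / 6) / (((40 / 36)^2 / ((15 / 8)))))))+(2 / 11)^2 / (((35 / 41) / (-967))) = 502839165715408972 / 215114461340625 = 2337.54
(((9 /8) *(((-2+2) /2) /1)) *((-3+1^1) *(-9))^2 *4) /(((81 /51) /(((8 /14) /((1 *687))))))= 0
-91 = -91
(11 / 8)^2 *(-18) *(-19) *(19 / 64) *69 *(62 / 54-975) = -13208304461 / 1024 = -12898734.83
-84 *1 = -84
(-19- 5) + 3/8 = -189/8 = -23.62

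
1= 1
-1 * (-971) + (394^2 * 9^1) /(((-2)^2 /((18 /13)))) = 6299681 /13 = 484590.85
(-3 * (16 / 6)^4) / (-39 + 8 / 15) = 20480 / 5193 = 3.94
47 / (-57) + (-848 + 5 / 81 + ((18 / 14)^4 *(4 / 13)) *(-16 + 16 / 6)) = -41310383278 / 48036807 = -859.97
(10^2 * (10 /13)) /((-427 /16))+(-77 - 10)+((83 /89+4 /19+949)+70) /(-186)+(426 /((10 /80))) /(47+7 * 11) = -59259729016 /872966913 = -67.88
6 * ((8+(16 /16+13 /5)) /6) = 58 /5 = 11.60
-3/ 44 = -0.07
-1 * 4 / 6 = -2 / 3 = -0.67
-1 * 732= -732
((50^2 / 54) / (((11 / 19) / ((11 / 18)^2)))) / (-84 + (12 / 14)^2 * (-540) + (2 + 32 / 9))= -6400625 / 101843244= -0.06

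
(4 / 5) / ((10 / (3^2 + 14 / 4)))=1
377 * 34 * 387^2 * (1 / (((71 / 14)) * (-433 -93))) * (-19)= 255325292586 / 18673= 13673501.45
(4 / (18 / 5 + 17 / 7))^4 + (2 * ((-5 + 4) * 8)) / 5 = -3.01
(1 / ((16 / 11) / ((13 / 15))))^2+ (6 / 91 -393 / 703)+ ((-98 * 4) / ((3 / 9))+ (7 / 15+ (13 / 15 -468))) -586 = -8212799585723 / 3684844800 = -2228.80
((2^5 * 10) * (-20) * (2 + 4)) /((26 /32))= -614400 /13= -47261.54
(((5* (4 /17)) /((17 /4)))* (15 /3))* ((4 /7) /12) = 400 /6069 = 0.07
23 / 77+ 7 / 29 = 1206 / 2233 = 0.54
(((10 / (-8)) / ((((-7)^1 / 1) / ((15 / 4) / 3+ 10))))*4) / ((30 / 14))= 3.75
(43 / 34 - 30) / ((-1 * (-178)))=-977 / 6052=-0.16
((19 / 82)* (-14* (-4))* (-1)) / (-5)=532 / 205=2.60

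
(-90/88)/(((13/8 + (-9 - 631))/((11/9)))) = 10/5107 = 0.00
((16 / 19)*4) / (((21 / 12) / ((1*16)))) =4096 / 133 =30.80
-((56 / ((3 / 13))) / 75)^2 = -10.47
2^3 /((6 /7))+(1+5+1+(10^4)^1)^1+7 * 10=30259 /3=10086.33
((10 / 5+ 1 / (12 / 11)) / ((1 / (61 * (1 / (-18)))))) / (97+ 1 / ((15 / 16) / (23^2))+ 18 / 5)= -10675 / 718056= -0.01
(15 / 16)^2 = 225 / 256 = 0.88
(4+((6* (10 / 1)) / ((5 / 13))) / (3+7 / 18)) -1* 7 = 2625 / 61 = 43.03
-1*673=-673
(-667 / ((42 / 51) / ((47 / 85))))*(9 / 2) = -2015.29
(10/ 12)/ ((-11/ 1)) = -5/ 66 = -0.08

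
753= 753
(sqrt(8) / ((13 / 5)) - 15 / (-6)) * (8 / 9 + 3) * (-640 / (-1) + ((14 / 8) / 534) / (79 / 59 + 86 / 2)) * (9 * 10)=3129154921375 * sqrt(2) / 18160272 + 3129154921375 / 5587776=803679.97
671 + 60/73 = 49043/73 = 671.82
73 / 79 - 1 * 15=-1112 / 79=-14.08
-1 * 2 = -2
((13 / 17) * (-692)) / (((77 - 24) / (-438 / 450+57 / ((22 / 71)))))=-1358031662 / 743325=-1826.97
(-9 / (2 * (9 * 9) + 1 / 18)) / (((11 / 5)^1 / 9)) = -7290 / 32087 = -0.23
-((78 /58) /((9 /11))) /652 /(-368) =143 /20874432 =0.00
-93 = -93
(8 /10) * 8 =32 /5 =6.40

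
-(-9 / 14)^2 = -81 / 196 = -0.41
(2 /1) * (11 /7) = 22 /7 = 3.14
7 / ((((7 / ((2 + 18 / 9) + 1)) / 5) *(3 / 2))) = 50 / 3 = 16.67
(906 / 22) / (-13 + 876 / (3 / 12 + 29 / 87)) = 3171 / 114631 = 0.03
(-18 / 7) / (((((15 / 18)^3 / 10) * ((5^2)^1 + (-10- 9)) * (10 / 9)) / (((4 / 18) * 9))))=-11664 / 875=-13.33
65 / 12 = 5.42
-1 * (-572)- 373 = 199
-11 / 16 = -0.69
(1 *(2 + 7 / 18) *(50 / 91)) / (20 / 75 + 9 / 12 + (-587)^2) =21500 / 5644056873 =0.00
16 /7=2.29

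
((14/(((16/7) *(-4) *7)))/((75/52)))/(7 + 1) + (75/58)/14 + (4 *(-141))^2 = 309952813927/974400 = 318096.07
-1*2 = -2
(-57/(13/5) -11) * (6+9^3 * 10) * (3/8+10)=-32397888/13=-2492145.23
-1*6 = -6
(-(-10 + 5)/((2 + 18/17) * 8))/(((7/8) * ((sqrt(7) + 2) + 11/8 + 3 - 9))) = 510/91 + 1360 * sqrt(7)/637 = 11.25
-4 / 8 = -1 / 2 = -0.50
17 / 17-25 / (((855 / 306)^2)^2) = 1921689 / 3258025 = 0.59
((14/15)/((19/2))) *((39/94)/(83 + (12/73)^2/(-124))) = 4295174/8745966095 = 0.00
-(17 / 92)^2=-289 / 8464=-0.03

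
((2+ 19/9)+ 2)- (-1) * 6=109/9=12.11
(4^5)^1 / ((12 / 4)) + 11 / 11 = 342.33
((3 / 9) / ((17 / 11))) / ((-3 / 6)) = -22 / 51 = -0.43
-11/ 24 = -0.46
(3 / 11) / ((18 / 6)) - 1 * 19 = -208 / 11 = -18.91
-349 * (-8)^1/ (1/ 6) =16752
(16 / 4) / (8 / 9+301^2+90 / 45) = 36 / 815435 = 0.00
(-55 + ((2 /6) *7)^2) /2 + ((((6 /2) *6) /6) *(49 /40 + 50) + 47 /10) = 133.60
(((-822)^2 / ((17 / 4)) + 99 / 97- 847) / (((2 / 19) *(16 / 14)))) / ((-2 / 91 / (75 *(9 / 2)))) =-532592518328325 / 26384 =-20186193084.00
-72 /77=-0.94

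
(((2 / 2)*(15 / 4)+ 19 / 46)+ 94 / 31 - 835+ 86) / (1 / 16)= -8462508 / 713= -11868.88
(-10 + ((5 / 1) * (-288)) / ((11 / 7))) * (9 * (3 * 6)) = -1650780 / 11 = -150070.91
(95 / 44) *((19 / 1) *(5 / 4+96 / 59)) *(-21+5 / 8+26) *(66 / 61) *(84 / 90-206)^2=434861450877 / 14396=30207102.73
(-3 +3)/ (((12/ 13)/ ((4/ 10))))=0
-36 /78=-6 /13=-0.46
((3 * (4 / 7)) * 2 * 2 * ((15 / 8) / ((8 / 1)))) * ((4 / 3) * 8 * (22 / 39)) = 880 / 91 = 9.67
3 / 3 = 1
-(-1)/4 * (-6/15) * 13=-13/10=-1.30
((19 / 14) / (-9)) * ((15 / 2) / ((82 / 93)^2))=-273885 / 188272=-1.45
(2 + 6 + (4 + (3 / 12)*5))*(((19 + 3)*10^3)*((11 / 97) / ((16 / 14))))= 5611375 / 194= 28924.61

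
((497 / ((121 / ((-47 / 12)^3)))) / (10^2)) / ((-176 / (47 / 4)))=0.16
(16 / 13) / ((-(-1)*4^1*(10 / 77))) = 154 / 65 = 2.37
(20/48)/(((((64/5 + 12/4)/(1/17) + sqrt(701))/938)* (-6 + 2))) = -15746675/42866976 + 58625* sqrt(701)/42866976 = -0.33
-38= -38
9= 9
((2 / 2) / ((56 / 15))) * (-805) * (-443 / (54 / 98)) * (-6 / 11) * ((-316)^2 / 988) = -77897197525 / 8151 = -9556765.74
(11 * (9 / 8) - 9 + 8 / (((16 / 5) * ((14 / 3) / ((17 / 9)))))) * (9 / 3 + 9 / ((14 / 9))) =38.54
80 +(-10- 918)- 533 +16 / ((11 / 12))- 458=-20037 / 11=-1821.55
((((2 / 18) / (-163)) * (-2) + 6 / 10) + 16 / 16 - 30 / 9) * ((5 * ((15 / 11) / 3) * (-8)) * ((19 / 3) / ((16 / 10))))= 6034400 / 48411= 124.65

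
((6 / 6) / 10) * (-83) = -83 / 10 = -8.30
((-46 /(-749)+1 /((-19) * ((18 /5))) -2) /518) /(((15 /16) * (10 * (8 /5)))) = -500329 /1990347660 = -0.00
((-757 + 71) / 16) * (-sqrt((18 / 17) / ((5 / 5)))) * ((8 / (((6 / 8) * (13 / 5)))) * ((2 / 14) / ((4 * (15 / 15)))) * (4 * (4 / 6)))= 1960 * sqrt(34) / 663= 17.24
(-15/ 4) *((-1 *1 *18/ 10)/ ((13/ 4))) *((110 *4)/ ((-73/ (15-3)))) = -142560/ 949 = -150.22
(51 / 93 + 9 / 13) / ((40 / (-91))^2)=3185 / 496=6.42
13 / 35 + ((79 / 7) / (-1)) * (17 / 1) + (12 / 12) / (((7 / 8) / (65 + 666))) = 22538 / 35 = 643.94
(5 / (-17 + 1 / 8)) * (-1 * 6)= 16 / 9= 1.78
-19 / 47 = -0.40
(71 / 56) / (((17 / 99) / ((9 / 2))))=63261 / 1904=33.23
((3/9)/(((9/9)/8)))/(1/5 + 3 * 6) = 40/273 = 0.15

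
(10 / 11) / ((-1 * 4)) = -5 / 22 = -0.23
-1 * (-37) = 37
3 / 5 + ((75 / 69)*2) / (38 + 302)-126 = -125.39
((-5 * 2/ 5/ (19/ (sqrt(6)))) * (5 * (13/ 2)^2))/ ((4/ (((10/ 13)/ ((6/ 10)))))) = -1625 * sqrt(6)/ 228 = -17.46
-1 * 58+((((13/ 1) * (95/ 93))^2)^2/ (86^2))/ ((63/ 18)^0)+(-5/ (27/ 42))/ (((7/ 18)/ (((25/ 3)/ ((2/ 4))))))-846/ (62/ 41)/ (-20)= -496765980603509/ 1383148166490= -359.16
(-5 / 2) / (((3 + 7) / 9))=-9 / 4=-2.25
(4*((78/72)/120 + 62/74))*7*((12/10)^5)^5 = 2262.06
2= 2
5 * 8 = 40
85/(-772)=-85/772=-0.11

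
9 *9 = 81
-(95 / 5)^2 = -361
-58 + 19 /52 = -57.63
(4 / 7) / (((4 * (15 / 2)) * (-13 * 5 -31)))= -1 / 5040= -0.00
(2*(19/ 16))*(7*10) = 665/ 4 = 166.25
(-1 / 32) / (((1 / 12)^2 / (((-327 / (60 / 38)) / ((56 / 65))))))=242307 / 224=1081.73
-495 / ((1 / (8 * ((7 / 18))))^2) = -43120 / 9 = -4791.11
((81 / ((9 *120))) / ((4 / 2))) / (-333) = -1 / 8880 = -0.00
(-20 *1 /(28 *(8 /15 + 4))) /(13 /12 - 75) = 225 /105553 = 0.00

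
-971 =-971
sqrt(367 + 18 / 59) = sqrt(1278589) / 59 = 19.17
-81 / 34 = -2.38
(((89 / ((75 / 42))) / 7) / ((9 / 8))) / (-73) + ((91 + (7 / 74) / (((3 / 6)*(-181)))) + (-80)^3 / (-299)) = 59309147104628 / 32889469275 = 1803.29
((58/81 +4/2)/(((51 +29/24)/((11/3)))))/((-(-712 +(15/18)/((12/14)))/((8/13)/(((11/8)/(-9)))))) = -40960/37904503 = -0.00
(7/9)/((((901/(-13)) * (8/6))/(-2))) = 91/5406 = 0.02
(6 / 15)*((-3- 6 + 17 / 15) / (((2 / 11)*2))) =-649 / 75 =-8.65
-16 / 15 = -1.07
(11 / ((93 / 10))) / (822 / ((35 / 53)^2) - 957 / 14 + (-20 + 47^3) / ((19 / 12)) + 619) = 5120500 / 294361977057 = 0.00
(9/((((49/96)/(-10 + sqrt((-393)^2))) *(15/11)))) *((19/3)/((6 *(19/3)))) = 202224/245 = 825.40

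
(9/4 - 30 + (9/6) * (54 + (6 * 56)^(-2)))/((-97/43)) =-172335787/7300608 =-23.61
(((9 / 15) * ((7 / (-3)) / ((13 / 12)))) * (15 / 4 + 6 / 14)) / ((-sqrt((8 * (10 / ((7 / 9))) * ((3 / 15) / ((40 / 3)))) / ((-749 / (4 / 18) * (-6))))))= 189 * sqrt(1070) / 10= 618.24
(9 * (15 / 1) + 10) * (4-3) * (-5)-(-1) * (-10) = -735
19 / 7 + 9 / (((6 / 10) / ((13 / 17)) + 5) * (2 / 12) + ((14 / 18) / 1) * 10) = 134021 / 35798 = 3.74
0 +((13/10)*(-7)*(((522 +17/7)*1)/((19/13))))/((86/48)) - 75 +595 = -5320588/4085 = -1302.47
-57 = -57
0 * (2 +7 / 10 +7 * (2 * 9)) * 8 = 0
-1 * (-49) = 49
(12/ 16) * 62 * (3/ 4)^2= 837/ 32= 26.16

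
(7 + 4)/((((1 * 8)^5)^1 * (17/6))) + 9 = 2506785/278528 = 9.00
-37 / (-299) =0.12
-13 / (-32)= 13 / 32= 0.41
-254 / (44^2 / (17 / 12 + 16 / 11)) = -48133 / 127776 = -0.38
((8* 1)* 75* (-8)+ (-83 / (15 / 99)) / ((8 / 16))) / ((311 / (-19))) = 560082 / 1555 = 360.18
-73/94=-0.78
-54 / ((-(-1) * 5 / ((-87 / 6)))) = 783 / 5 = 156.60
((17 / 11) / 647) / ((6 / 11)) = 17 / 3882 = 0.00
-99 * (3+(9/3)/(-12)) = -1089/4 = -272.25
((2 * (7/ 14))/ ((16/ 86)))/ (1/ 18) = 387/ 4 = 96.75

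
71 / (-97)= -71 / 97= -0.73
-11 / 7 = -1.57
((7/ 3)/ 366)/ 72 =0.00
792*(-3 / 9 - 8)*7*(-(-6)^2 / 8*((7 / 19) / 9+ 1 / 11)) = 520800 / 19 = 27410.53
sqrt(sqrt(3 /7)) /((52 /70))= 5 * 3^(1 /4) * 7^(3 /4) /26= 1.09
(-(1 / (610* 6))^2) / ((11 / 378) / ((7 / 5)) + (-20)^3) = 147 / 15753184669000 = 0.00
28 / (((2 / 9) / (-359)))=-45234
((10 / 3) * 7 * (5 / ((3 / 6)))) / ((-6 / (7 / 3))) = -2450 / 27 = -90.74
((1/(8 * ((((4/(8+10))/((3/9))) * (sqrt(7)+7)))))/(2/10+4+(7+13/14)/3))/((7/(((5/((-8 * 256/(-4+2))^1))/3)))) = 25/23543808-25 * sqrt(7)/164806656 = 0.00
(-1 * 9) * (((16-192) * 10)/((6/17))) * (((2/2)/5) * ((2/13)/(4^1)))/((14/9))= 20196/91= 221.93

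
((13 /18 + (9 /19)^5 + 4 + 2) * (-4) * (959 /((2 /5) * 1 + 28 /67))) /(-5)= 141014633809 /22284891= 6327.81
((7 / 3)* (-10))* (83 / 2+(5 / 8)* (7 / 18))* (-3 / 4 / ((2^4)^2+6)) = 210385 / 75456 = 2.79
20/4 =5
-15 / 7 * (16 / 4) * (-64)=3840 / 7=548.57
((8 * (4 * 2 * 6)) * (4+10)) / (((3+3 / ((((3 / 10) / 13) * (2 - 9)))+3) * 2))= -2352 / 11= -213.82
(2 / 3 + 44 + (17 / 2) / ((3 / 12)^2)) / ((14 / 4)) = 1084 / 21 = 51.62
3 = 3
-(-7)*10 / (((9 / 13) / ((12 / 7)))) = 520 / 3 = 173.33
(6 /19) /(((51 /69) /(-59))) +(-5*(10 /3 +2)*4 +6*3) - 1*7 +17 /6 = -228763 /1938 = -118.04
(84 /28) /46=3 /46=0.07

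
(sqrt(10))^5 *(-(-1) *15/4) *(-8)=-3000 *sqrt(10)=-9486.83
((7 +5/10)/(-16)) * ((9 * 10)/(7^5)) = -675/268912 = -0.00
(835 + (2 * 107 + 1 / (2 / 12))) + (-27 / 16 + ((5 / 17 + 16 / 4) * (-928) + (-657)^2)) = 116611125 / 272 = 428717.37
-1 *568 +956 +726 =1114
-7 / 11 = -0.64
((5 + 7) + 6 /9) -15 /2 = 31 /6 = 5.17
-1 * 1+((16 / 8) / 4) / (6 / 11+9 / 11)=-19 / 30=-0.63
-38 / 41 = -0.93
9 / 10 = 0.90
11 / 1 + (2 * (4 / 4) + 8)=21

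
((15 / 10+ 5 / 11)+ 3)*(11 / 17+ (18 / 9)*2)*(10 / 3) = 43055 / 561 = 76.75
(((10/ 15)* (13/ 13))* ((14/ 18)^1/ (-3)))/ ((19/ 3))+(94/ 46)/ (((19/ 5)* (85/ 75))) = 89701/ 200583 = 0.45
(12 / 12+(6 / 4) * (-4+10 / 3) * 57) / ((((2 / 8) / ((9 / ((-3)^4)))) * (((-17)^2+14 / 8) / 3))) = -896 / 3489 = -0.26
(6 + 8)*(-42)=-588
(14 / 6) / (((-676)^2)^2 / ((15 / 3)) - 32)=35 / 626481193248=0.00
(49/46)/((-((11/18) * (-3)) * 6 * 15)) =49/7590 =0.01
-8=-8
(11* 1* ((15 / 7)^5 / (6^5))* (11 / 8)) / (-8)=-378125 / 34420736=-0.01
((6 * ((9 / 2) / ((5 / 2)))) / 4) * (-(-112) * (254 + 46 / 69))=385056 / 5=77011.20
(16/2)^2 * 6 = 384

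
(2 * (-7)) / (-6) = 7 / 3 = 2.33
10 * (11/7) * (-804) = -88440/7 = -12634.29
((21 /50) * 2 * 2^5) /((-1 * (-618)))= 112 /2575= 0.04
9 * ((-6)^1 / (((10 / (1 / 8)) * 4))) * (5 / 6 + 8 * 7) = -9.59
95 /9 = 10.56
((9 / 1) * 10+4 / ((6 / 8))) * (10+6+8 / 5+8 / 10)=26312 / 15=1754.13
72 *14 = 1008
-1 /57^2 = -1 /3249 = -0.00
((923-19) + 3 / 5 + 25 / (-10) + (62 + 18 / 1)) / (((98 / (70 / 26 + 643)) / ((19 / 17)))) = 111879429 / 15470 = 7232.03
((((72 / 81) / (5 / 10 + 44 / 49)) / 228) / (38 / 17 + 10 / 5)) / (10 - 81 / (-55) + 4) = 45815 / 1076564358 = 0.00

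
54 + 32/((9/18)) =118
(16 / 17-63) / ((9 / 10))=-10550 / 153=-68.95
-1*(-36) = 36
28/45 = 0.62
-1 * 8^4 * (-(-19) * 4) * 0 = 0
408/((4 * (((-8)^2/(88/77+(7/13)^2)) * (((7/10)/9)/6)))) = 11670075/66248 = 176.16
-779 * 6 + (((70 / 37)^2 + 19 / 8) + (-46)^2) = -27950005 / 10952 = -2552.05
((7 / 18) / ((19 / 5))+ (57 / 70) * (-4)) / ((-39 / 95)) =37763 / 4914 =7.68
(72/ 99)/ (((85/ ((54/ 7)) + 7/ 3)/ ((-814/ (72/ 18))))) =-7992/ 721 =-11.08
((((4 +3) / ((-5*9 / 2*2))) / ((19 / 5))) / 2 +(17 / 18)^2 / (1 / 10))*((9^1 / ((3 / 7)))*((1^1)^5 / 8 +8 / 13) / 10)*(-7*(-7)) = 22607816 / 33345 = 678.00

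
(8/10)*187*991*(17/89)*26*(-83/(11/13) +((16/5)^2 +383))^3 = 15926753837231212778816/841328125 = 18930490214185.12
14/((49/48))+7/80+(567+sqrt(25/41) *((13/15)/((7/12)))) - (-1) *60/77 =52 *sqrt(41)/287+3582539/6160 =582.74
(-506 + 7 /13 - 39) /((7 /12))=-84936 /91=-933.36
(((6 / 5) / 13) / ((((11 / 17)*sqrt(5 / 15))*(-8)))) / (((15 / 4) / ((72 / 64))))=-0.01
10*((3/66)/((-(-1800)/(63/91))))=1/5720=0.00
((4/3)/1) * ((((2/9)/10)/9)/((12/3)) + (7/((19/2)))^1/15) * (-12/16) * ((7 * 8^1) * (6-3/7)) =-39806/2565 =-15.52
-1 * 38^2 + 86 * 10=-584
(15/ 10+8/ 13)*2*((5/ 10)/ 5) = 11/ 26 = 0.42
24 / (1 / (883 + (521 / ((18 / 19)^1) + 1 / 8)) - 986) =-1238172 / 50868197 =-0.02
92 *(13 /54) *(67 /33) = 44.97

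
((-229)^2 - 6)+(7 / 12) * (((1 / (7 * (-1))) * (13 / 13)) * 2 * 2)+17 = 157355 / 3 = 52451.67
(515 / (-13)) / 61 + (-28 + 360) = 262761 / 793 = 331.35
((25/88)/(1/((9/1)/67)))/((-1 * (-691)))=0.00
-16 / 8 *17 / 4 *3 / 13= -1.96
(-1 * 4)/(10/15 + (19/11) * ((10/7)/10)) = -924/211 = -4.38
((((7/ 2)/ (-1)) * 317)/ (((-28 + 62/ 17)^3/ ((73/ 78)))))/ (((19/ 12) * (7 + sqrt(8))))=5570894917/ 718591098888 - 795842131 * sqrt(2)/ 359295549444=0.00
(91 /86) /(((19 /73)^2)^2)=2584239931 /11207606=230.58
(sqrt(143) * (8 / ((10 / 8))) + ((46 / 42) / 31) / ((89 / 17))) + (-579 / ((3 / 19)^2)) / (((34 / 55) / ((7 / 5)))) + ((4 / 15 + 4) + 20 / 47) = -24346359877829 / 462932610 + 32 * sqrt(143) / 5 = -52515.05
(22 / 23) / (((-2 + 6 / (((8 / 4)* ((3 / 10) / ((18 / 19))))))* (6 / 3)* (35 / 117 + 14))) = 24453 / 5464018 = 0.00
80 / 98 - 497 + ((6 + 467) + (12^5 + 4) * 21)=256051108 / 49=5225532.82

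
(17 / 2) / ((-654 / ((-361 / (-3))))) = -6137 / 3924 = -1.56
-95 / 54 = -1.76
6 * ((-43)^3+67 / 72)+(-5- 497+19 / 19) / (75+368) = -2535931603 / 5316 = -477037.55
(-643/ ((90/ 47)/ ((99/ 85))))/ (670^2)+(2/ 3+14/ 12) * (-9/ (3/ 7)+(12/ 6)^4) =-10494034793/ 1144695000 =-9.17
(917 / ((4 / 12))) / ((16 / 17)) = 46767 / 16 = 2922.94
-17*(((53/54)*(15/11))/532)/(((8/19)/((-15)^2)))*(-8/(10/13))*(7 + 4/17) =2118675/1232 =1719.70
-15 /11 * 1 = -15 /11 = -1.36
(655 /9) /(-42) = -655 /378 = -1.73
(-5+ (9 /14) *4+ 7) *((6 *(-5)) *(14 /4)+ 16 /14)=-474.78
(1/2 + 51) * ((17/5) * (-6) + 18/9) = -4738/5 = -947.60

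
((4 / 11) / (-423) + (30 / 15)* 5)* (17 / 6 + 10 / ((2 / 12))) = 8770151 / 13959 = 628.28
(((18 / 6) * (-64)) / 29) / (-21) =64 / 203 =0.32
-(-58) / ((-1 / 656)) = -38048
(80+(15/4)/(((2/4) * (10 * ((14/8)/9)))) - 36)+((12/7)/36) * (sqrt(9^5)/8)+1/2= 49.80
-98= -98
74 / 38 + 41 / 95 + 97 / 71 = 25261 / 6745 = 3.75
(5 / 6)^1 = 5 / 6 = 0.83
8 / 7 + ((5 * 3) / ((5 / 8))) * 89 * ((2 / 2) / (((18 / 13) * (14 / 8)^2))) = 74216 / 147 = 504.87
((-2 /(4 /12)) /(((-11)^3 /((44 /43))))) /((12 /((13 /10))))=13 /26015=0.00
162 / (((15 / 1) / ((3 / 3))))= 54 / 5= 10.80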